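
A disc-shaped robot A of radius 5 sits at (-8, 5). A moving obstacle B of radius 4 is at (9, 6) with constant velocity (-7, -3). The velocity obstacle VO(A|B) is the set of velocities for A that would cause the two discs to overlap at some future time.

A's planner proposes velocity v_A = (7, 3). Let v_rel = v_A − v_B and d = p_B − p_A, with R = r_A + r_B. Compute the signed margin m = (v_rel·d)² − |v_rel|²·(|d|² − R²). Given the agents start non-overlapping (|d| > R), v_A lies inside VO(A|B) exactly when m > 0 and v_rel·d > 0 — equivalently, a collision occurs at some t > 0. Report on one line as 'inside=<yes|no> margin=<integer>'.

d = (17, 1),  |d|² = 290;  R = 5+4 = 9,  c = 290−9² = 209
v_rel = (14, 6),  |v_rel|² = 232;  v_rel·d = (14)·(17) + (6)·(1) = 244
232·t² − 488·t + 209 = 0  ⇒  m = 244² − 232·209 = 11048
m = 11048 > 0,  v_rel·d = 244 > 0  ⇒  inside

inside=yes margin=11048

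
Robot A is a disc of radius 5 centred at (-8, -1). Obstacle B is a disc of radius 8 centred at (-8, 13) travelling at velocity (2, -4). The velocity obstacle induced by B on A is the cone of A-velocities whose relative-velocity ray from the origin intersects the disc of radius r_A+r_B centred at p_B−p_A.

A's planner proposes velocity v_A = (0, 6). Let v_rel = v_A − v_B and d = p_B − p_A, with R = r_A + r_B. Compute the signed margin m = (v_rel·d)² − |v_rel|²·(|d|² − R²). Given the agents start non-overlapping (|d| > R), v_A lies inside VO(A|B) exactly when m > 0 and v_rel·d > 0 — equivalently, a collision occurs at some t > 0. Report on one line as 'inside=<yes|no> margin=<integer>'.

d = (0, 14),  |d|² = 196;  R = 5+8 = 13,  c = 196−13² = 27
v_rel = (-2, 10),  |v_rel|² = 104;  v_rel·d = (-2)·(0) + (10)·(14) = 140
104·t² − 280·t + 27 = 0  ⇒  m = 140² − 104·27 = 16792
m = 16792 > 0,  v_rel·d = 140 > 0  ⇒  inside

inside=yes margin=16792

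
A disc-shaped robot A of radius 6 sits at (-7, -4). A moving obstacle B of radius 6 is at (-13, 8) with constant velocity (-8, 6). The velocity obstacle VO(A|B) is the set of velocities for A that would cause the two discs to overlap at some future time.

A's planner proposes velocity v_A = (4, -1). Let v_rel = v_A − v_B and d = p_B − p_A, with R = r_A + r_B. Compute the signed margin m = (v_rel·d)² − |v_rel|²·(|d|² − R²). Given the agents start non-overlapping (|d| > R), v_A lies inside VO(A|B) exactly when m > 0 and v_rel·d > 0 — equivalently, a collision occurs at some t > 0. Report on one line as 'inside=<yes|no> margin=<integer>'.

d = (-6, 12),  |d|² = 180;  R = 6+6 = 12,  c = 180−12² = 36
v_rel = (12, -7),  |v_rel|² = 193;  v_rel·d = (12)·(-6) + (-7)·(12) = -156
193·t² + 312·t + 36 = 0  ⇒  m = (-156)² − 193·36 = 17388
m = 17388 > 0,  v_rel·d = -156 < 0  ⇒  outside

inside=no margin=17388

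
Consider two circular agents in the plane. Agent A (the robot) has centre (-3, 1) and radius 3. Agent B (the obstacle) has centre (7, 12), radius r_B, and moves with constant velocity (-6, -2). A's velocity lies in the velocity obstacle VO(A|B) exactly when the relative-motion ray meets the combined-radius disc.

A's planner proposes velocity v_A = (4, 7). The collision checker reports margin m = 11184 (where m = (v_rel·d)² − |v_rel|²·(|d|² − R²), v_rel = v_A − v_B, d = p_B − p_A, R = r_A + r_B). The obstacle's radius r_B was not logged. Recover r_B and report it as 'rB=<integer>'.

m = 11184
d = (10, 11);  v_rel = (10, 9),  |v_rel|² = 181
v_rel×d = (10)·(11) − (9)·(10) = 20
since m = R²·181 − 20²:  R² = (400 + 11184) / 181 = 64
R = √64 = 8  ⇒  r_B = 8 − 3 = 5

rB=5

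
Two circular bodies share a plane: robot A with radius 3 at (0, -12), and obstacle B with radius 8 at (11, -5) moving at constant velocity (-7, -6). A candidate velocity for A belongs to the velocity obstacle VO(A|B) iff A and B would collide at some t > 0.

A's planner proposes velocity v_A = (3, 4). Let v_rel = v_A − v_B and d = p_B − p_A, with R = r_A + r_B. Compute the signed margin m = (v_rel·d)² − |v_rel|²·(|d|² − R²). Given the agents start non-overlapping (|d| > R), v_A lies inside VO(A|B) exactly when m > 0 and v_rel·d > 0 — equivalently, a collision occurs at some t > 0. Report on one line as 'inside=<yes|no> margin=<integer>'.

d = (11, 7),  |d|² = 170;  R = 3+8 = 11,  c = 170−11² = 49
v_rel = (10, 10),  |v_rel|² = 200;  v_rel·d = (10)·(11) + (10)·(7) = 180
200·t² − 360·t + 49 = 0  ⇒  m = 180² − 200·49 = 22600
m = 22600 > 0,  v_rel·d = 180 > 0  ⇒  inside

inside=yes margin=22600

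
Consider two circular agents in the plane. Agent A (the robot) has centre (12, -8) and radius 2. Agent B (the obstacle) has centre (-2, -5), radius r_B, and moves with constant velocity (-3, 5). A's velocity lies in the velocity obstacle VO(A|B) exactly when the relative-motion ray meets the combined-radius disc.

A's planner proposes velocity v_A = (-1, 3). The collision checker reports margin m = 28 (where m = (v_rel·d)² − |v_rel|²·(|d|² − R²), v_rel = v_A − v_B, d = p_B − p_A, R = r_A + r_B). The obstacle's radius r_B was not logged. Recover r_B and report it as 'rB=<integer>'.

m = 28
d = (-14, 3);  v_rel = (2, -2),  |v_rel|² = 8
v_rel×d = (2)·(3) − (-2)·(-14) = -22
since m = R²·8 − (-22)²:  R² = (484 + 28) / 8 = 64
R = √64 = 8  ⇒  r_B = 8 − 2 = 6

rB=6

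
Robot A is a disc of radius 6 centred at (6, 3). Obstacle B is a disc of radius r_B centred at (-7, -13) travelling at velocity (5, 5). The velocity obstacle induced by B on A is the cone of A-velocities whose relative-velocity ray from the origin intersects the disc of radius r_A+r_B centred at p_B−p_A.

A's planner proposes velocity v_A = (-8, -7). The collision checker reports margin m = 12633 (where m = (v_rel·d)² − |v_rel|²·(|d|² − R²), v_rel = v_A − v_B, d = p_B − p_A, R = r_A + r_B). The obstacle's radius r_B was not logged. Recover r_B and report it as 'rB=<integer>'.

m = 12633
d = (-13, -16);  v_rel = (-13, -12),  |v_rel|² = 313
v_rel×d = (-13)·(-16) − (-12)·(-13) = 52
since m = R²·313 − 52²:  R² = (2704 + 12633) / 313 = 49
R = √49 = 7  ⇒  r_B = 7 − 6 = 1

rB=1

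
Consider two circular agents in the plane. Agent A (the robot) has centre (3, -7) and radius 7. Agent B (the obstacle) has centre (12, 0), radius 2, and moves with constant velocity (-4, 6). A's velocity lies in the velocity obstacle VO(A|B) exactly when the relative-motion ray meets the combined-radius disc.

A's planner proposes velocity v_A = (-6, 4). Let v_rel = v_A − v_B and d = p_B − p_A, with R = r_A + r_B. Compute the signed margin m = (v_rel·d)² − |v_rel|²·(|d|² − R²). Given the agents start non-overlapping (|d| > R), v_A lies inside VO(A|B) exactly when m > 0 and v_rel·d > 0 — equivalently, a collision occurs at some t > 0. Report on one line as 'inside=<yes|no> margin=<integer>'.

d = (9, 7),  |d|² = 130;  R = 7+2 = 9,  c = 130−9² = 49
v_rel = (-2, -2),  |v_rel|² = 8;  v_rel·d = (-2)·(9) + (-2)·(7) = -32
8·t² + 64·t + 49 = 0  ⇒  m = (-32)² − 8·49 = 632
m = 632 > 0,  v_rel·d = -32 < 0  ⇒  outside

inside=no margin=632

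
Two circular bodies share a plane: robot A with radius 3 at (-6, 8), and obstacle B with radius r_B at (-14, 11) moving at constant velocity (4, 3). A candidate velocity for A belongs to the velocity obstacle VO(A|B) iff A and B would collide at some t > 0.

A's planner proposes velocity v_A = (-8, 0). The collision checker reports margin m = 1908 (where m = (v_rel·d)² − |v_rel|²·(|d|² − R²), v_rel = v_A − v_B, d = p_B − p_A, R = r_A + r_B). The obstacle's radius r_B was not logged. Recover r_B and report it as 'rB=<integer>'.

m = 1908
d = (-8, 3);  v_rel = (-12, -3),  |v_rel|² = 153
v_rel×d = (-12)·(3) − (-3)·(-8) = -60
since m = R²·153 − (-60)²:  R² = (3600 + 1908) / 153 = 36
R = √36 = 6  ⇒  r_B = 6 − 3 = 3

rB=3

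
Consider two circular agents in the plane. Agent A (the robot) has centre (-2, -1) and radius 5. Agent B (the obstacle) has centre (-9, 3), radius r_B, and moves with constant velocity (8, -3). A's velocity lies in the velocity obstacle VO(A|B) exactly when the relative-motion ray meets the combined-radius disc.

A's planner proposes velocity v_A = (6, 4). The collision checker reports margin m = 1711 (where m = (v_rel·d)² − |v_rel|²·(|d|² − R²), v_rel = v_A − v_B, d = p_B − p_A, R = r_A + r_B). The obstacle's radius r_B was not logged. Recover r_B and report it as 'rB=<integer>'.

m = 1711
d = (-7, 4);  v_rel = (-2, 7),  |v_rel|² = 53
v_rel×d = (-2)·(4) − (7)·(-7) = 41
since m = R²·53 − 41²:  R² = (1681 + 1711) / 53 = 64
R = √64 = 8  ⇒  r_B = 8 − 5 = 3

rB=3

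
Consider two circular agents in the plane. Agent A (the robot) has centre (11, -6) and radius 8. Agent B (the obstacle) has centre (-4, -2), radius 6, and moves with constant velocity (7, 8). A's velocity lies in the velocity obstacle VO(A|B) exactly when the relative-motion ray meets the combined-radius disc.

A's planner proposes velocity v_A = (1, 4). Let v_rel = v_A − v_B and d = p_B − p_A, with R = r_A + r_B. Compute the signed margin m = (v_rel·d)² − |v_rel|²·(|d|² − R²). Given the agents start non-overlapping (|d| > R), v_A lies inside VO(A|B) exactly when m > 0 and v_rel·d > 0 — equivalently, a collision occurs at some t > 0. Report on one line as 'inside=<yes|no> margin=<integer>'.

d = (-15, 4),  |d|² = 241;  R = 8+6 = 14,  c = 241−14² = 45
v_rel = (-6, -4),  |v_rel|² = 52;  v_rel·d = (-6)·(-15) + (-4)·(4) = 74
52·t² − 148·t + 45 = 0  ⇒  m = 74² − 52·45 = 3136
m = 3136 > 0,  v_rel·d = 74 > 0  ⇒  inside

inside=yes margin=3136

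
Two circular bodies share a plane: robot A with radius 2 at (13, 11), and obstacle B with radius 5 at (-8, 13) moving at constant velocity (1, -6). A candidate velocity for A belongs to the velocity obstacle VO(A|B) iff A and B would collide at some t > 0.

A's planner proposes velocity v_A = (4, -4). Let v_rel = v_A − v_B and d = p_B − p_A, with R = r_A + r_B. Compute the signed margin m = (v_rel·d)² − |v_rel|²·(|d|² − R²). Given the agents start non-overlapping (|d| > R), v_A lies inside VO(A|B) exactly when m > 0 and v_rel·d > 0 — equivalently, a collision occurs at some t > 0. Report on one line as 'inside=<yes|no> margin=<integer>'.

d = (-21, 2),  |d|² = 445;  R = 2+5 = 7,  c = 445−7² = 396
v_rel = (3, 2),  |v_rel|² = 13;  v_rel·d = (3)·(-21) + (2)·(2) = -59
13·t² + 118·t + 396 = 0  ⇒  m = (-59)² − 13·396 = -1667
m = -1667 < 0,  v_rel·d = -59 < 0  ⇒  outside

inside=no margin=-1667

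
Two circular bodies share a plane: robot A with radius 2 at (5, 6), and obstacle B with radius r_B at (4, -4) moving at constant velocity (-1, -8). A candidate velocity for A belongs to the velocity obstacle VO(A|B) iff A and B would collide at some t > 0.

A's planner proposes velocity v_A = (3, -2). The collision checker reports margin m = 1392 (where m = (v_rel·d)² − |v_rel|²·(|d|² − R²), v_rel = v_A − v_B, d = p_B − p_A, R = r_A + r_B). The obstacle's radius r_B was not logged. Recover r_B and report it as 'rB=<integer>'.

m = 1392
d = (-1, -10);  v_rel = (4, 6),  |v_rel|² = 52
v_rel×d = (4)·(-10) − (6)·(-1) = -34
since m = R²·52 − (-34)²:  R² = (1156 + 1392) / 52 = 49
R = √49 = 7  ⇒  r_B = 7 − 2 = 5

rB=5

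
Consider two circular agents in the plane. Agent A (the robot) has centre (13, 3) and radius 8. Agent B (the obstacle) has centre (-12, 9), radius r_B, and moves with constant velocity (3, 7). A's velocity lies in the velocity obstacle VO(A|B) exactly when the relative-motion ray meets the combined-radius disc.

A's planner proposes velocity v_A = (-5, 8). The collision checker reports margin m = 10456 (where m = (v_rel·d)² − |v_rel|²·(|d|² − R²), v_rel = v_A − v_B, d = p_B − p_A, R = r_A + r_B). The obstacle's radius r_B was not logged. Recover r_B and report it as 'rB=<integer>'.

m = 10456
d = (-25, 6);  v_rel = (-8, 1),  |v_rel|² = 65
v_rel×d = (-8)·(6) − (1)·(-25) = -23
since m = R²·65 − (-23)²:  R² = (529 + 10456) / 65 = 169
R = √169 = 13  ⇒  r_B = 13 − 8 = 5

rB=5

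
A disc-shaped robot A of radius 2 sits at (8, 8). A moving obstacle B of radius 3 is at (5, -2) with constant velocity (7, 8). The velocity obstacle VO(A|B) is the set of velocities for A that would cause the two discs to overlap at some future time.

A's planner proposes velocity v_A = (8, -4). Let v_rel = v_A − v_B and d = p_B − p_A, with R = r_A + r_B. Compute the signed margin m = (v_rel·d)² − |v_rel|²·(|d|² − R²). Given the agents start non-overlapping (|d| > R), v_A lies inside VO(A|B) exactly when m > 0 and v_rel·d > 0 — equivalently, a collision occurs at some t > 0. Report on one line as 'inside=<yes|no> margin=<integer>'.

d = (-3, -10),  |d|² = 109;  R = 2+3 = 5,  c = 109−5² = 84
v_rel = (1, -12),  |v_rel|² = 145;  v_rel·d = (1)·(-3) + (-12)·(-10) = 117
145·t² − 234·t + 84 = 0  ⇒  m = 117² − 145·84 = 1509
m = 1509 > 0,  v_rel·d = 117 > 0  ⇒  inside

inside=yes margin=1509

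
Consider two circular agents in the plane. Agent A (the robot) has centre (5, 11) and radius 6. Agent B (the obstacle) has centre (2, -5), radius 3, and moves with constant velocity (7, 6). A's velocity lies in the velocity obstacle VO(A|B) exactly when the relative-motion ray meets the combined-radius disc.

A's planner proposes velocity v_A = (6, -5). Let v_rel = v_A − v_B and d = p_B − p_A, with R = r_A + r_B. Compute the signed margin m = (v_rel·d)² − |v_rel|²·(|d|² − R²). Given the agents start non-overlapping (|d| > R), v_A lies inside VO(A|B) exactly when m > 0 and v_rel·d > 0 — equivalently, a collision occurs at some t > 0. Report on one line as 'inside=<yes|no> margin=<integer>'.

d = (-3, -16),  |d|² = 265;  R = 6+3 = 9,  c = 265−9² = 184
v_rel = (-1, -11),  |v_rel|² = 122;  v_rel·d = (-1)·(-3) + (-11)·(-16) = 179
122·t² − 358·t + 184 = 0  ⇒  m = 179² − 122·184 = 9593
m = 9593 > 0,  v_rel·d = 179 > 0  ⇒  inside

inside=yes margin=9593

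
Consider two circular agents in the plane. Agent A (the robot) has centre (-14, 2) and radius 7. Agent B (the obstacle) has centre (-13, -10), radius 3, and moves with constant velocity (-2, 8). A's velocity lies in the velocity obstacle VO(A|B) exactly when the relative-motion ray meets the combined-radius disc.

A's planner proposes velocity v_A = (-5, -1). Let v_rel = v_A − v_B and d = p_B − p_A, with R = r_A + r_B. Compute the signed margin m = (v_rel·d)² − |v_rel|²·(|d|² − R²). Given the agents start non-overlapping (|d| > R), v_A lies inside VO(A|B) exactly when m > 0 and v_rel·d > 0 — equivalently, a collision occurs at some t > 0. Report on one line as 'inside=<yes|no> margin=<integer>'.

d = (1, -12),  |d|² = 145;  R = 7+3 = 10,  c = 145−10² = 45
v_rel = (-3, -9),  |v_rel|² = 90;  v_rel·d = (-3)·(1) + (-9)·(-12) = 105
90·t² − 210·t + 45 = 0  ⇒  m = 105² − 90·45 = 6975
m = 6975 > 0,  v_rel·d = 105 > 0  ⇒  inside

inside=yes margin=6975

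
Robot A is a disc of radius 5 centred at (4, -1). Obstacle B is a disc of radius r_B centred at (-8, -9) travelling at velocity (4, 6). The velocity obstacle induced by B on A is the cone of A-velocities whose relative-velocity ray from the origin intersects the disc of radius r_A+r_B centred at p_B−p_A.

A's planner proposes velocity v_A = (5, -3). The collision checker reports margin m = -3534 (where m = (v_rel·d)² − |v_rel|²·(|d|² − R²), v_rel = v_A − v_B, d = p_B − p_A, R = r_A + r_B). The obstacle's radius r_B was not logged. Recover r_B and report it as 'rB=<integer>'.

m = -3534
d = (-12, -8);  v_rel = (1, -9),  |v_rel|² = 82
v_rel×d = (1)·(-8) − (-9)·(-12) = -116
since m = R²·82 − (-116)²:  R² = (13456 + -3534) / 82 = 121
R = √121 = 11  ⇒  r_B = 11 − 5 = 6

rB=6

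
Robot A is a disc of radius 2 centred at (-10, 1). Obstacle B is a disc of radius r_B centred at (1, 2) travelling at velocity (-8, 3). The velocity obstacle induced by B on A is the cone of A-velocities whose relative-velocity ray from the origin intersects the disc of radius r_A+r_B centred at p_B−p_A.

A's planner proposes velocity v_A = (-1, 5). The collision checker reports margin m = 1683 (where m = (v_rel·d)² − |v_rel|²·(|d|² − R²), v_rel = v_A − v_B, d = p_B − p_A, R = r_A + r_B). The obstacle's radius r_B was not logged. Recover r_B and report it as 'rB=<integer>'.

m = 1683
d = (11, 1);  v_rel = (7, 2),  |v_rel|² = 53
v_rel×d = (7)·(1) − (2)·(11) = -15
since m = R²·53 − (-15)²:  R² = (225 + 1683) / 53 = 36
R = √36 = 6  ⇒  r_B = 6 − 2 = 4

rB=4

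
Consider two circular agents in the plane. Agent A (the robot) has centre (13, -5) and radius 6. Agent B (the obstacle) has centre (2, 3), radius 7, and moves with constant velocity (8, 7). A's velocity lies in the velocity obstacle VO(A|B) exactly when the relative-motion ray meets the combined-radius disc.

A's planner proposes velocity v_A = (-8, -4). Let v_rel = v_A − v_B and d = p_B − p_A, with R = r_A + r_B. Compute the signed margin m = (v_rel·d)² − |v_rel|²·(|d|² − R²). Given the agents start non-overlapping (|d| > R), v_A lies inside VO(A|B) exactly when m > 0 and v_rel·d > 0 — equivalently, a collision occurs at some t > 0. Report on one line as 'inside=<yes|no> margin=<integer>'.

d = (-11, 8),  |d|² = 185;  R = 6+7 = 13,  c = 185−13² = 16
v_rel = (-16, -11),  |v_rel|² = 377;  v_rel·d = (-16)·(-11) + (-11)·(8) = 88
377·t² − 176·t + 16 = 0  ⇒  m = 88² − 377·16 = 1712
m = 1712 > 0,  v_rel·d = 88 > 0  ⇒  inside

inside=yes margin=1712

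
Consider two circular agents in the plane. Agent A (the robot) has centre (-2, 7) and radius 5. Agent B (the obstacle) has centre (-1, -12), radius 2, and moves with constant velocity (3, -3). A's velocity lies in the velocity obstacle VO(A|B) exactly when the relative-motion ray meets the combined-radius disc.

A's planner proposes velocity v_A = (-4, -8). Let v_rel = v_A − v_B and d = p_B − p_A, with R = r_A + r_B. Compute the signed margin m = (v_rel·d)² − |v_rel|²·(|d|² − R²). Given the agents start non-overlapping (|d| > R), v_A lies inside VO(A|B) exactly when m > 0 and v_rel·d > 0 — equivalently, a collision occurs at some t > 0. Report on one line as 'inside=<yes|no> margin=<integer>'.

d = (1, -19),  |d|² = 362;  R = 5+2 = 7,  c = 362−7² = 313
v_rel = (-7, -5),  |v_rel|² = 74;  v_rel·d = (-7)·(1) + (-5)·(-19) = 88
74·t² − 176·t + 313 = 0  ⇒  m = 88² − 74·313 = -15418
m = -15418 < 0,  v_rel·d = 88 > 0  ⇒  outside

inside=no margin=-15418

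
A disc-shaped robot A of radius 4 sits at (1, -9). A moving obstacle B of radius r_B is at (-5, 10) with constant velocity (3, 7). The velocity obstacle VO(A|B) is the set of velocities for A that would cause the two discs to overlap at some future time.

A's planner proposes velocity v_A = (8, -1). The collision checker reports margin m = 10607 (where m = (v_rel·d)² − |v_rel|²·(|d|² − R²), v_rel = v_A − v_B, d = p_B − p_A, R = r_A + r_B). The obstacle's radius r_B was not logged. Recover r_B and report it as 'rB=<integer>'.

m = 10607
d = (-6, 19);  v_rel = (5, -8),  |v_rel|² = 89
v_rel×d = (5)·(19) − (-8)·(-6) = 47
since m = R²·89 − 47²:  R² = (2209 + 10607) / 89 = 144
R = √144 = 12  ⇒  r_B = 12 − 4 = 8

rB=8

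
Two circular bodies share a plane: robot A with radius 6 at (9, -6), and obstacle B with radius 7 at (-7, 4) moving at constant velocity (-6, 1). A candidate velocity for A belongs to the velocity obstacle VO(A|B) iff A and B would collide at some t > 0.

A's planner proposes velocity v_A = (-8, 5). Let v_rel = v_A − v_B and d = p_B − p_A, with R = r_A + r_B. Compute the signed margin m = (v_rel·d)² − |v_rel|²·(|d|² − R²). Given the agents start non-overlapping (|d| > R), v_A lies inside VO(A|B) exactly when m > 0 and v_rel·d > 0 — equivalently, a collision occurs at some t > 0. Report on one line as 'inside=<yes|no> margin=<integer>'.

d = (-16, 10),  |d|² = 356;  R = 6+7 = 13,  c = 356−13² = 187
v_rel = (-2, 4),  |v_rel|² = 20;  v_rel·d = (-2)·(-16) + (4)·(10) = 72
20·t² − 144·t + 187 = 0  ⇒  m = 72² − 20·187 = 1444
m = 1444 > 0,  v_rel·d = 72 > 0  ⇒  inside

inside=yes margin=1444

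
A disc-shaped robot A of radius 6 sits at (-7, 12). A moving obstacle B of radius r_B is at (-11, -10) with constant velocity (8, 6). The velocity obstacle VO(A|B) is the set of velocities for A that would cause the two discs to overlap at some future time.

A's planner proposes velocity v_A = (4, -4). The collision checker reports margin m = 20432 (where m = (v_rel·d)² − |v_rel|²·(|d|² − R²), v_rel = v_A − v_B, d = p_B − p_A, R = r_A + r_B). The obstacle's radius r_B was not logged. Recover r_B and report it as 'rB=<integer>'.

m = 20432
d = (-4, -22);  v_rel = (-4, -10),  |v_rel|² = 116
v_rel×d = (-4)·(-22) − (-10)·(-4) = 48
since m = R²·116 − 48²:  R² = (2304 + 20432) / 116 = 196
R = √196 = 14  ⇒  r_B = 14 − 6 = 8

rB=8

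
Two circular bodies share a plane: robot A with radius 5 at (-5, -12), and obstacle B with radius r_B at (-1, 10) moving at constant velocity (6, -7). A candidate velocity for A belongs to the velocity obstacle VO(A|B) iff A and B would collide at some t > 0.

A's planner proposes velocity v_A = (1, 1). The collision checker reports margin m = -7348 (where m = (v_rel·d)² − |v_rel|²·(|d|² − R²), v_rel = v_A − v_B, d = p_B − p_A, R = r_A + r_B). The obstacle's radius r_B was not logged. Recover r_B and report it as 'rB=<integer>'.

m = -7348
d = (4, 22);  v_rel = (-5, 8),  |v_rel|² = 89
v_rel×d = (-5)·(22) − (8)·(4) = -142
since m = R²·89 − (-142)²:  R² = (20164 + -7348) / 89 = 144
R = √144 = 12  ⇒  r_B = 12 − 5 = 7

rB=7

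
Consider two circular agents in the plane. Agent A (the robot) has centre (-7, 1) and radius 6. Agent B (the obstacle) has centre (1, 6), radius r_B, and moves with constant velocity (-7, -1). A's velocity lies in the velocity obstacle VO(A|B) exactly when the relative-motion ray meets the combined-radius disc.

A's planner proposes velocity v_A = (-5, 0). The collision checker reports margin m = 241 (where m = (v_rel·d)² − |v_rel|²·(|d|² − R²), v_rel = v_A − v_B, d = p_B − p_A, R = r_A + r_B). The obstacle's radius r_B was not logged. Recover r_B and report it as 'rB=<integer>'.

m = 241
d = (8, 5);  v_rel = (2, 1),  |v_rel|² = 5
v_rel×d = (2)·(5) − (1)·(8) = 2
since m = R²·5 − 2²:  R² = (4 + 241) / 5 = 49
R = √49 = 7  ⇒  r_B = 7 − 6 = 1

rB=1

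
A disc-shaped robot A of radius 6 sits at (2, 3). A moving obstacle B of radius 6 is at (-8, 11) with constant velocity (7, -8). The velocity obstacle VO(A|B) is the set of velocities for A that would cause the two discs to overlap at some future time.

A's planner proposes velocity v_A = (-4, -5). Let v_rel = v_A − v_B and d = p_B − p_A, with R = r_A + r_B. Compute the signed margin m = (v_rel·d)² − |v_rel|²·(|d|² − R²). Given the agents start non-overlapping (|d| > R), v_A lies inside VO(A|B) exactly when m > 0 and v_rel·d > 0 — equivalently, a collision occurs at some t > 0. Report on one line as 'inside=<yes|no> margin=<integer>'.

d = (-10, 8),  |d|² = 164;  R = 6+6 = 12,  c = 164−12² = 20
v_rel = (-11, 3),  |v_rel|² = 130;  v_rel·d = (-11)·(-10) + (3)·(8) = 134
130·t² − 268·t + 20 = 0  ⇒  m = 134² − 130·20 = 15356
m = 15356 > 0,  v_rel·d = 134 > 0  ⇒  inside

inside=yes margin=15356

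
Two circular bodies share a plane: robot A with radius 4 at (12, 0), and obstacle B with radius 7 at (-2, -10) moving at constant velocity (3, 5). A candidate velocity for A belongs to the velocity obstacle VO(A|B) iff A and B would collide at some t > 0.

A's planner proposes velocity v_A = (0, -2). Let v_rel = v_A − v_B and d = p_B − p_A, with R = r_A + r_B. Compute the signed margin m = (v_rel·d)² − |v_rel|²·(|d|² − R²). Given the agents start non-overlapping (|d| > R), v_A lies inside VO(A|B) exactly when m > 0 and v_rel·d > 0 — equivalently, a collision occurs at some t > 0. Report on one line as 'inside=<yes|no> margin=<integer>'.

d = (-14, -10),  |d|² = 296;  R = 4+7 = 11,  c = 296−11² = 175
v_rel = (-3, -7),  |v_rel|² = 58;  v_rel·d = (-3)·(-14) + (-7)·(-10) = 112
58·t² − 224·t + 175 = 0  ⇒  m = 112² − 58·175 = 2394
m = 2394 > 0,  v_rel·d = 112 > 0  ⇒  inside

inside=yes margin=2394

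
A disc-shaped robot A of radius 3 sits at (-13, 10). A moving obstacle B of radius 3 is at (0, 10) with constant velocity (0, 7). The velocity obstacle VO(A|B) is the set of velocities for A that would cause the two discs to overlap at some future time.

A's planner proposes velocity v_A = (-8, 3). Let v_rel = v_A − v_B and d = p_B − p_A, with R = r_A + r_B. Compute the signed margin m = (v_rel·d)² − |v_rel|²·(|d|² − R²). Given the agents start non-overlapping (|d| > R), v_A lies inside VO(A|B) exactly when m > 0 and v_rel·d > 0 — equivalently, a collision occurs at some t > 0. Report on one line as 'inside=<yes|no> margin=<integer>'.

d = (13, 0),  |d|² = 169;  R = 3+3 = 6,  c = 169−6² = 133
v_rel = (-8, -4),  |v_rel|² = 80;  v_rel·d = (-8)·(13) + (-4)·(0) = -104
80·t² + 208·t + 133 = 0  ⇒  m = (-104)² − 80·133 = 176
m = 176 > 0,  v_rel·d = -104 < 0  ⇒  outside

inside=no margin=176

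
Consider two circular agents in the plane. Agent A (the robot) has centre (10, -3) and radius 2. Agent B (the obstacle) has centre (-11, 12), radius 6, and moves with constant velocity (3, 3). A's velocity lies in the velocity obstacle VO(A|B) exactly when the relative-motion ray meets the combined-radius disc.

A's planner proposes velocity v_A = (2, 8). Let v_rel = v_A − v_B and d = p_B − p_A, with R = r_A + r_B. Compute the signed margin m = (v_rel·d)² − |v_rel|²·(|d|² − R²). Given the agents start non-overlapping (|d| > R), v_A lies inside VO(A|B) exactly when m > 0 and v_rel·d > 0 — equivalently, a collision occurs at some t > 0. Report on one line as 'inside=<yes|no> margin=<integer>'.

d = (-21, 15),  |d|² = 666;  R = 2+6 = 8,  c = 666−8² = 602
v_rel = (-1, 5),  |v_rel|² = 26;  v_rel·d = (-1)·(-21) + (5)·(15) = 96
26·t² − 192·t + 602 = 0  ⇒  m = 96² − 26·602 = -6436
m = -6436 < 0,  v_rel·d = 96 > 0  ⇒  outside

inside=no margin=-6436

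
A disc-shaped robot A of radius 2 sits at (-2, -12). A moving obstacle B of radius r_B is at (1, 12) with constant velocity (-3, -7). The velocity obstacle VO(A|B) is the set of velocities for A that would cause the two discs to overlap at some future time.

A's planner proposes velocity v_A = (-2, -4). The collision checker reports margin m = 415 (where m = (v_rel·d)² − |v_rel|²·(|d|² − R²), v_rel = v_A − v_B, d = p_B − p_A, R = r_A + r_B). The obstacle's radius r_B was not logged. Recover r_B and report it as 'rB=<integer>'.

m = 415
d = (3, 24);  v_rel = (1, 3),  |v_rel|² = 10
v_rel×d = (1)·(24) − (3)·(3) = 15
since m = R²·10 − 15²:  R² = (225 + 415) / 10 = 64
R = √64 = 8  ⇒  r_B = 8 − 2 = 6

rB=6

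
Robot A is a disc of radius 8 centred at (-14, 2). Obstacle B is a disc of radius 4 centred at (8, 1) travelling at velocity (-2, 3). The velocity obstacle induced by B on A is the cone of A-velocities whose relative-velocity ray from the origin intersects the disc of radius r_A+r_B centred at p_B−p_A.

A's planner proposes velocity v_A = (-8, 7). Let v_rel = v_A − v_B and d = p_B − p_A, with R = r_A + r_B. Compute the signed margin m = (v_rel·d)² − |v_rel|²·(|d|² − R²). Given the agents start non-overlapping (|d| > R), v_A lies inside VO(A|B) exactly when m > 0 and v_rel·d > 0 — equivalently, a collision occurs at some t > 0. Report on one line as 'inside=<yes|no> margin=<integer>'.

d = (22, -1),  |d|² = 485;  R = 8+4 = 12,  c = 485−12² = 341
v_rel = (-6, 4),  |v_rel|² = 52;  v_rel·d = (-6)·(22) + (4)·(-1) = -136
52·t² + 272·t + 341 = 0  ⇒  m = (-136)² − 52·341 = 764
m = 764 > 0,  v_rel·d = -136 < 0  ⇒  outside

inside=no margin=764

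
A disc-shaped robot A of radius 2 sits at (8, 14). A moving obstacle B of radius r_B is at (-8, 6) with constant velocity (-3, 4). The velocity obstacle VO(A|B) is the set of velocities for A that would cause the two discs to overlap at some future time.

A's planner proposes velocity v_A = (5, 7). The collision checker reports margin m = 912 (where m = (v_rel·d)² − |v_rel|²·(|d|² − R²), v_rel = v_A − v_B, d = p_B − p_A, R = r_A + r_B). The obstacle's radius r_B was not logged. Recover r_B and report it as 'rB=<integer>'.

m = 912
d = (-16, -8);  v_rel = (8, 3),  |v_rel|² = 73
v_rel×d = (8)·(-8) − (3)·(-16) = -16
since m = R²·73 − (-16)²:  R² = (256 + 912) / 73 = 16
R = √16 = 4  ⇒  r_B = 4 − 2 = 2

rB=2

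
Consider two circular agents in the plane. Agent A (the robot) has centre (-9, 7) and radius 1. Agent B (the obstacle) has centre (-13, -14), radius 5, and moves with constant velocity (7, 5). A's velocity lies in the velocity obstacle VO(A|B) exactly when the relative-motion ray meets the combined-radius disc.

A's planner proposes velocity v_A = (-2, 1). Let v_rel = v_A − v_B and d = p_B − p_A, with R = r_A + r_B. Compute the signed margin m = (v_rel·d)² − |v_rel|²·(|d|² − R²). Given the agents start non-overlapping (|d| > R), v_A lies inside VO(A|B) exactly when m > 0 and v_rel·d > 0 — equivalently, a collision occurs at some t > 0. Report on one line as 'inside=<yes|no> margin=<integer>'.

d = (-4, -21),  |d|² = 457;  R = 1+5 = 6,  c = 457−6² = 421
v_rel = (-9, -4),  |v_rel|² = 97;  v_rel·d = (-9)·(-4) + (-4)·(-21) = 120
97·t² − 240·t + 421 = 0  ⇒  m = 120² − 97·421 = -26437
m = -26437 < 0,  v_rel·d = 120 > 0  ⇒  outside

inside=no margin=-26437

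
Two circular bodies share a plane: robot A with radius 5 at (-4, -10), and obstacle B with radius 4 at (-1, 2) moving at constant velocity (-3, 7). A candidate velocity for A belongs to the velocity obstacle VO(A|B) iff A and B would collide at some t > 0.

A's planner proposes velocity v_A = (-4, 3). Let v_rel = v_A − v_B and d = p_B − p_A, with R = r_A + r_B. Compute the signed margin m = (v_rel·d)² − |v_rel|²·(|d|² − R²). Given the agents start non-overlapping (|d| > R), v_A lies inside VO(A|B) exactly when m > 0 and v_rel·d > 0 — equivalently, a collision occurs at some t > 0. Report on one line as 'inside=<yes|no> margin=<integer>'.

d = (3, 12),  |d|² = 153;  R = 5+4 = 9,  c = 153−9² = 72
v_rel = (-1, -4),  |v_rel|² = 17;  v_rel·d = (-1)·(3) + (-4)·(12) = -51
17·t² + 102·t + 72 = 0  ⇒  m = (-51)² − 17·72 = 1377
m = 1377 > 0,  v_rel·d = -51 < 0  ⇒  outside

inside=no margin=1377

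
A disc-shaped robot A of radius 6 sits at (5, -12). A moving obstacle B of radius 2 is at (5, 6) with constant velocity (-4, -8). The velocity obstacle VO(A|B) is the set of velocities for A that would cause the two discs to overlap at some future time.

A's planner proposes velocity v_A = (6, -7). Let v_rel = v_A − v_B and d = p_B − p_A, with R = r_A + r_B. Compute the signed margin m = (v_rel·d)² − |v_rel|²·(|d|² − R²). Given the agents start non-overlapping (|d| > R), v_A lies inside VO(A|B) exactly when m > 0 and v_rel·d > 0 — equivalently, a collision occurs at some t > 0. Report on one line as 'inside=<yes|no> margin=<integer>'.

d = (0, 18),  |d|² = 324;  R = 6+2 = 8,  c = 324−8² = 260
v_rel = (10, 1),  |v_rel|² = 101;  v_rel·d = (10)·(0) + (1)·(18) = 18
101·t² − 36·t + 260 = 0  ⇒  m = 18² − 101·260 = -25936
m = -25936 < 0,  v_rel·d = 18 > 0  ⇒  outside

inside=no margin=-25936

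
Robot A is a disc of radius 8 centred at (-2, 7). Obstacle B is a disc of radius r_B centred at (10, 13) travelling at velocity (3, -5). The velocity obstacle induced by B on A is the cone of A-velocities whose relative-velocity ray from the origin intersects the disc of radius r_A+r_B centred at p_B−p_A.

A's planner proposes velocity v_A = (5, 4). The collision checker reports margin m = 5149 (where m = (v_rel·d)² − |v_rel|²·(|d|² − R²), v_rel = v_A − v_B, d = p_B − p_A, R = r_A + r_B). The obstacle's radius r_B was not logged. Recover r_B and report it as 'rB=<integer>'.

m = 5149
d = (12, 6);  v_rel = (2, 9),  |v_rel|² = 85
v_rel×d = (2)·(6) − (9)·(12) = -96
since m = R²·85 − (-96)²:  R² = (9216 + 5149) / 85 = 169
R = √169 = 13  ⇒  r_B = 13 − 8 = 5

rB=5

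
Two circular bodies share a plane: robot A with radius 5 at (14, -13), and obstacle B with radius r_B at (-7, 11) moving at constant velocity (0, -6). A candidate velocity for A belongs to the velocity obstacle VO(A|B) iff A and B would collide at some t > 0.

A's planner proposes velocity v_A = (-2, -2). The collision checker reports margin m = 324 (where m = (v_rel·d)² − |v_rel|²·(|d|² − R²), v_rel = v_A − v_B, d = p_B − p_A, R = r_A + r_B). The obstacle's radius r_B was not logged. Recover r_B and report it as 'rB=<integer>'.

m = 324
d = (-21, 24);  v_rel = (-2, 4),  |v_rel|² = 20
v_rel×d = (-2)·(24) − (4)·(-21) = 36
since m = R²·20 − 36²:  R² = (1296 + 324) / 20 = 81
R = √81 = 9  ⇒  r_B = 9 − 5 = 4

rB=4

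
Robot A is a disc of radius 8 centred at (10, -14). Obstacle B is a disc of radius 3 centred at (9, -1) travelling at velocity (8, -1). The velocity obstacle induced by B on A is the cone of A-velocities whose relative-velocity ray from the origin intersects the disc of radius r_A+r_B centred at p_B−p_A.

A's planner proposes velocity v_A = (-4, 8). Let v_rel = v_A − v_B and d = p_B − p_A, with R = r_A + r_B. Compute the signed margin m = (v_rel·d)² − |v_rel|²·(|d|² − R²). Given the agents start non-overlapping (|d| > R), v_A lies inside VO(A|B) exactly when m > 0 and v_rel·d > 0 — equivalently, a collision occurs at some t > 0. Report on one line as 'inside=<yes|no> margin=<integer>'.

d = (-1, 13),  |d|² = 170;  R = 8+3 = 11,  c = 170−11² = 49
v_rel = (-12, 9),  |v_rel|² = 225;  v_rel·d = (-12)·(-1) + (9)·(13) = 129
225·t² − 258·t + 49 = 0  ⇒  m = 129² − 225·49 = 5616
m = 5616 > 0,  v_rel·d = 129 > 0  ⇒  inside

inside=yes margin=5616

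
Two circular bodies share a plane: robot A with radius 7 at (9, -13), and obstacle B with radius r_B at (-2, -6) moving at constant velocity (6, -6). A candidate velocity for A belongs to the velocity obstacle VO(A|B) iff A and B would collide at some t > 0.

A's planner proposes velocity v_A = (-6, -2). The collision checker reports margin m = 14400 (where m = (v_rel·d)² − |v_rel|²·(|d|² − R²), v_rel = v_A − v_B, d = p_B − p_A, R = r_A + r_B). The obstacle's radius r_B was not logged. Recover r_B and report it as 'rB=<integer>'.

m = 14400
d = (-11, 7);  v_rel = (-12, 4),  |v_rel|² = 160
v_rel×d = (-12)·(7) − (4)·(-11) = -40
since m = R²·160 − (-40)²:  R² = (1600 + 14400) / 160 = 100
R = √100 = 10  ⇒  r_B = 10 − 7 = 3

rB=3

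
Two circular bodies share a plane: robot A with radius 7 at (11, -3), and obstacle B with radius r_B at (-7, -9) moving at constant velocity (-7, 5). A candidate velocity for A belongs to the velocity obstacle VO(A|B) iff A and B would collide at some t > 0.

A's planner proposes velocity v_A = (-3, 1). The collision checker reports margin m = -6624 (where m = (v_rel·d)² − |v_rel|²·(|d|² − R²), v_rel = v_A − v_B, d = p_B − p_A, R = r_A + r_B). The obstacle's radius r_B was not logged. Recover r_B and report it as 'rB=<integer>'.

m = -6624
d = (-18, -6);  v_rel = (4, -4),  |v_rel|² = 32
v_rel×d = (4)·(-6) − (-4)·(-18) = -96
since m = R²·32 − (-96)²:  R² = (9216 + -6624) / 32 = 81
R = √81 = 9  ⇒  r_B = 9 − 7 = 2

rB=2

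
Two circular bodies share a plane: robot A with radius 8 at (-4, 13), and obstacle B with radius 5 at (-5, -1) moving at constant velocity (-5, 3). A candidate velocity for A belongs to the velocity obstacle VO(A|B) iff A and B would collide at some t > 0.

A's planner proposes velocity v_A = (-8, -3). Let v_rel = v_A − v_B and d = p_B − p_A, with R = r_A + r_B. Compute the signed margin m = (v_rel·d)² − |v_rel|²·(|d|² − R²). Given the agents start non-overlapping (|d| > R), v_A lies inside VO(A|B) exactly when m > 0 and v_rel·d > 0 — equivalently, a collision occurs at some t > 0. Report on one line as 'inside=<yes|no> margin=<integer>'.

d = (-1, -14),  |d|² = 197;  R = 8+5 = 13,  c = 197−13² = 28
v_rel = (-3, -6),  |v_rel|² = 45;  v_rel·d = (-3)·(-1) + (-6)·(-14) = 87
45·t² − 174·t + 28 = 0  ⇒  m = 87² − 45·28 = 6309
m = 6309 > 0,  v_rel·d = 87 > 0  ⇒  inside

inside=yes margin=6309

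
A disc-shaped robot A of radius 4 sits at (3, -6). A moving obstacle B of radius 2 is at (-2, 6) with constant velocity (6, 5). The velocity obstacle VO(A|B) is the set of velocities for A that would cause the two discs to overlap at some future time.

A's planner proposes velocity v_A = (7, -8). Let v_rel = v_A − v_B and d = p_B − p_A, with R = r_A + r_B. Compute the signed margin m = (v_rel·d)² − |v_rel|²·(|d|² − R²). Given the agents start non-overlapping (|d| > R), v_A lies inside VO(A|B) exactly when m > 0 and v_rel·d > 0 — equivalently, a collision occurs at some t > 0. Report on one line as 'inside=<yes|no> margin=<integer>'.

d = (-5, 12),  |d|² = 169;  R = 4+2 = 6,  c = 169−6² = 133
v_rel = (1, -13),  |v_rel|² = 170;  v_rel·d = (1)·(-5) + (-13)·(12) = -161
170·t² + 322·t + 133 = 0  ⇒  m = (-161)² − 170·133 = 3311
m = 3311 > 0,  v_rel·d = -161 < 0  ⇒  outside

inside=no margin=3311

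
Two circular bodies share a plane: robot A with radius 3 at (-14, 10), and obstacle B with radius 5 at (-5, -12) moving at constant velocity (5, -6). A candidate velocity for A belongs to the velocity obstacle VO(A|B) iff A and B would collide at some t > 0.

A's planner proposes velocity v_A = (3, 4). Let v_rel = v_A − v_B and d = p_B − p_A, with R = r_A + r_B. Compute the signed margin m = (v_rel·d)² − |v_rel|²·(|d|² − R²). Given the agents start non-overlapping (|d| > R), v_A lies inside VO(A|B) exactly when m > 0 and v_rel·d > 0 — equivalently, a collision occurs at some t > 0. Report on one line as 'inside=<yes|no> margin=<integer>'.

d = (9, -22),  |d|² = 565;  R = 3+5 = 8,  c = 565−8² = 501
v_rel = (-2, 10),  |v_rel|² = 104;  v_rel·d = (-2)·(9) + (10)·(-22) = -238
104·t² + 476·t + 501 = 0  ⇒  m = (-238)² − 104·501 = 4540
m = 4540 > 0,  v_rel·d = -238 < 0  ⇒  outside

inside=no margin=4540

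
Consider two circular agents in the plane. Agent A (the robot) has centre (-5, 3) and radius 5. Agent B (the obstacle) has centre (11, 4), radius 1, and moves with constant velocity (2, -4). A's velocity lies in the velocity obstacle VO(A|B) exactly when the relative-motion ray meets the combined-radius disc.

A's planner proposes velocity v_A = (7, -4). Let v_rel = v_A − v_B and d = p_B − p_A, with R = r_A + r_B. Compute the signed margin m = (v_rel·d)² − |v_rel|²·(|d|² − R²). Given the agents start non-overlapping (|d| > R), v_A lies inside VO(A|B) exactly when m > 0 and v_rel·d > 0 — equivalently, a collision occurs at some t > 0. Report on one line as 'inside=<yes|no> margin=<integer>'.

d = (16, 1),  |d|² = 257;  R = 5+1 = 6,  c = 257−6² = 221
v_rel = (5, 0),  |v_rel|² = 25;  v_rel·d = (5)·(16) + (0)·(1) = 80
25·t² − 160·t + 221 = 0  ⇒  m = 80² − 25·221 = 875
m = 875 > 0,  v_rel·d = 80 > 0  ⇒  inside

inside=yes margin=875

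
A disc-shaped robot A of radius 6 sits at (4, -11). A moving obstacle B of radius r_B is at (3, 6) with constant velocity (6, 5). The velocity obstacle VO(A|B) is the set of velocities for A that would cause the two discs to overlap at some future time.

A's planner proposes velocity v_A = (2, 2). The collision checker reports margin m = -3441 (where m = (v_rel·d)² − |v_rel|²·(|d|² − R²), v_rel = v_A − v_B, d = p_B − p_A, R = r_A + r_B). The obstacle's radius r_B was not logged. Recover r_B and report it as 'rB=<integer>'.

m = -3441
d = (-1, 17);  v_rel = (-4, -3),  |v_rel|² = 25
v_rel×d = (-4)·(17) − (-3)·(-1) = -71
since m = R²·25 − (-71)²:  R² = (5041 + -3441) / 25 = 64
R = √64 = 8  ⇒  r_B = 8 − 6 = 2

rB=2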